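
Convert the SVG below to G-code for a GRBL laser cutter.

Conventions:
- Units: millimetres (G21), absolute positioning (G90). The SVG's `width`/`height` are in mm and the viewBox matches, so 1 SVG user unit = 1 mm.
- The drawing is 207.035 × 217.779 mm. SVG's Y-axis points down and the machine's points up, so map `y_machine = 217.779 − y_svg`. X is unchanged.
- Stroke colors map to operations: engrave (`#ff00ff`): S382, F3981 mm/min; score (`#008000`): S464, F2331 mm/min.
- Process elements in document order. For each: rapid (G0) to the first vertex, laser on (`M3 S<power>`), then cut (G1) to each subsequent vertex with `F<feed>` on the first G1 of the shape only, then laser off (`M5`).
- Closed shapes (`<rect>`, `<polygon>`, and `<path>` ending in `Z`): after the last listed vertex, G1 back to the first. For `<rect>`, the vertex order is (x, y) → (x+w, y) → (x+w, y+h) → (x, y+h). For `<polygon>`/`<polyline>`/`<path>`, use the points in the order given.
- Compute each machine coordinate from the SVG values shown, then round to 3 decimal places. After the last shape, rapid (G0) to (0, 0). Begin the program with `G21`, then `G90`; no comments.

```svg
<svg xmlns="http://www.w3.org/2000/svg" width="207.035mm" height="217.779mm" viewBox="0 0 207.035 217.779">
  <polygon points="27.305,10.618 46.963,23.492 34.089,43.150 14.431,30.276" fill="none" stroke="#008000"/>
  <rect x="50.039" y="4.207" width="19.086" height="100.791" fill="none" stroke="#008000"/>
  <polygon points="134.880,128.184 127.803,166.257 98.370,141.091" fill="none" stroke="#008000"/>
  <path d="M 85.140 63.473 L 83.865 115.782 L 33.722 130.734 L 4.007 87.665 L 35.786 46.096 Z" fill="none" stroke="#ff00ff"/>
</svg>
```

G21
G90
G0 X27.305 Y207.161
M3 S464
G1 X46.963 Y194.287 F2331
G1 X34.089 Y174.629
G1 X14.431 Y187.503
G1 X27.305 Y207.161
M5
G0 X50.039 Y213.572
M3 S464
G1 X69.125 Y213.572 F2331
G1 X69.125 Y112.781
G1 X50.039 Y112.781
G1 X50.039 Y213.572
M5
G0 X134.880 Y89.595
M3 S464
G1 X127.803 Y51.522 F2331
G1 X98.370 Y76.688
G1 X134.880 Y89.595
M5
G0 X85.140 Y154.306
M3 S382
G1 X83.865 Y101.997 F3981
G1 X33.722 Y87.045
G1 X4.007 Y130.114
G1 X35.786 Y171.683
G1 X85.140 Y154.306
M5
G0 X0.000 Y0.000

1 u = 1 mm; y_m = 217.779 − y.

[1] `<polygon>` regular polygon, #008000→score S464 F2331: (27.305,207.161) → (46.963,194.287) → (34.089,174.629) → (14.431,187.503) → (27.305,207.161) (closed)

[2] `<rect>` rectangle, #008000→score S464 F2331: (50.039,213.572) → (69.125,213.572) → (69.125,112.781) → (50.039,112.781) → (50.039,213.572) (closed)

[3] `<polygon>` regular polygon, #008000→score S464 F2331: (134.880,89.595) → (127.803,51.522) → (98.370,76.688) → (134.880,89.595) (closed)

[4] `<path>` regular polygon, #ff00ff→engrave S382 F3981: (85.140,154.306) → (83.865,101.997) → (33.722,87.045) → (4.007,130.114) → (35.786,171.683) → (85.140,154.306) (closed)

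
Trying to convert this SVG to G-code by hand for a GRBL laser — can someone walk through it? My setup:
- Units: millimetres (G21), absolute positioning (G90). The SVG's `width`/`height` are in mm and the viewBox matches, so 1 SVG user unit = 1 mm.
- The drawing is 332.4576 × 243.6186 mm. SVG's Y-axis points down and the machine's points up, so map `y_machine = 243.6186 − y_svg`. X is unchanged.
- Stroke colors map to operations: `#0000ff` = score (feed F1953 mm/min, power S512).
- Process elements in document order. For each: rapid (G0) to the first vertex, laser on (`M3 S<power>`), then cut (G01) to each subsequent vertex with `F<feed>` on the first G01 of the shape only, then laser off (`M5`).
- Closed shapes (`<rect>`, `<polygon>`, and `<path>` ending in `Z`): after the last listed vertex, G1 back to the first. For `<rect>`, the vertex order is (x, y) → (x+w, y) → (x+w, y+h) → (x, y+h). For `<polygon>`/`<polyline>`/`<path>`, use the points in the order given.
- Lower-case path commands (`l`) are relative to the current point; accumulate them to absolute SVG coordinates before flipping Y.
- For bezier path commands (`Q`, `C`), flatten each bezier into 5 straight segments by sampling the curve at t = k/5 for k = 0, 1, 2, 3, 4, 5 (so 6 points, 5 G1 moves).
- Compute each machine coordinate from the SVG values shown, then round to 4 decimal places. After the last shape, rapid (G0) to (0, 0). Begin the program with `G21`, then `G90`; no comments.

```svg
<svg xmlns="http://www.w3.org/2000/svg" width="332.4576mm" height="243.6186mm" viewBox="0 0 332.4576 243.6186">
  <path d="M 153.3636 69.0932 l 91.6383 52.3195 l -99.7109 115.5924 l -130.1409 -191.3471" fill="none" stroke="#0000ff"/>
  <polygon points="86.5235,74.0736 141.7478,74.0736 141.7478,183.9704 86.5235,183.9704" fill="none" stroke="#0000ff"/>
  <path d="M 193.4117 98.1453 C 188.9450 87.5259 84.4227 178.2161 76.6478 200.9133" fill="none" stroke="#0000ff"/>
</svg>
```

Since the viewBox matches the mm dimensions, user units are millimetres directly. The only transform is the Y-flip y_m = 243.6186 − y_svg.

Shape 1 is a open polyline drawn with `<path>`. Its stroke #0000ff means score at S512, F1953. After flipping Y the toolpath is (153.3636,174.5254) → (245.0019,122.2059) → (145.2910,6.6135) → (15.1501,197.9606).

Shape 2 is a rectangle drawn with `<polygon>`. Its stroke #0000ff means score at S512, F1953. After flipping Y the toolpath is (86.5235,169.5450) → (141.7478,169.5450) → (141.7478,59.6482) → (86.5235,59.6482) → (86.5235,169.5450), returning to the start.

Shape 3 is a cubic bezier drawn with `<path>`. Its stroke #0000ff means score at S512, F1953. After flipping Y the toolpath is (193.4117,145.4733) → (180.2994,141.0422) → (152.6204,120.4233) → (119.8210,91.7432) → (91.3480,63.1284) → (76.6478,42.7053).

G21
G90
G0 X153.3636 Y174.5254
M3 S512
G01 X245.0019 Y122.2059 F1953
G01 X145.2910 Y6.6135
G01 X15.1501 Y197.9606
M5
G0 X86.5235 Y169.5450
M3 S512
G01 X141.7478 Y169.5450 F1953
G01 X141.7478 Y59.6482
G01 X86.5235 Y59.6482
G01 X86.5235 Y169.5450
M5
G0 X193.4117 Y145.4733
M3 S512
G01 X180.2994 Y141.0422 F1953
G01 X152.6204 Y120.4233
G01 X119.8210 Y91.7432
G01 X91.3480 Y63.1284
G01 X76.6478 Y42.7053
M5
G0 X0.0000 Y0.0000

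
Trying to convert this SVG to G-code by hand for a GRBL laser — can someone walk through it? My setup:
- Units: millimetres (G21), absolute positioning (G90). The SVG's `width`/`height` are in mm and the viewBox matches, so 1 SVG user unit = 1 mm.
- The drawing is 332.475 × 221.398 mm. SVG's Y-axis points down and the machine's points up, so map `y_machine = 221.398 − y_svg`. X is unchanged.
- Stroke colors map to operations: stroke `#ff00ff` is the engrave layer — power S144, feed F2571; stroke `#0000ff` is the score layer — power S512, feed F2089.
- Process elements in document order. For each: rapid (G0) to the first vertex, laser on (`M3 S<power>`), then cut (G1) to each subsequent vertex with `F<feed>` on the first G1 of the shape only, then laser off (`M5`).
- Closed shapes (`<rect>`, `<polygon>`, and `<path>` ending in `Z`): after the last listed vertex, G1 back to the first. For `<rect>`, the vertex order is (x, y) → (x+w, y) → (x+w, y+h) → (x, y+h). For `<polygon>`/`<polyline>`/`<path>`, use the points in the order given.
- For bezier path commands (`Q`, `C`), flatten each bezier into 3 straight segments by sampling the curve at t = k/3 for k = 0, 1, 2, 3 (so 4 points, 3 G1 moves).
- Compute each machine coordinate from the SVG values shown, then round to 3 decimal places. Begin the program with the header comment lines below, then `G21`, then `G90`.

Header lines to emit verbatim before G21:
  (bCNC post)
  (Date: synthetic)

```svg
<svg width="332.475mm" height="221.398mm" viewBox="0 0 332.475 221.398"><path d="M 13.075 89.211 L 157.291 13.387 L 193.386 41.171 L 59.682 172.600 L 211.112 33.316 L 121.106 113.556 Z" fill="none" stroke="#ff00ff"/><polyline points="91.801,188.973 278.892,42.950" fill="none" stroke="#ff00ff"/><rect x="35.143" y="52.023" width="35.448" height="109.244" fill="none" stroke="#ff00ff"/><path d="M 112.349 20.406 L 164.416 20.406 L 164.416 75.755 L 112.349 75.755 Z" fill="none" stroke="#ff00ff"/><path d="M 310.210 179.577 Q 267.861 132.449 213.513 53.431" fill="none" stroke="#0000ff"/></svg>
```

1 u = 1 mm; y_m = 221.398 − y.

[1] `<path>` closed polygon, #ff00ff→engrave S144 F2571: (13.075,132.187) → (157.291,208.011) → (193.386,180.227) → (59.682,48.798) → (211.112,188.082) → (121.106,107.842) → (13.075,132.187) (closed)

[2] `<polyline>` line segment, #ff00ff→engrave S144 F2571: (91.801,32.425) → (278.892,178.448)

[3] `<rect>` rectangle, #ff00ff→engrave S144 F2571: (35.143,169.375) → (70.591,169.375) → (70.591,60.131) → (35.143,60.131) → (35.143,169.375) (closed)

[4] `<path>` rectangle, #ff00ff→engrave S144 F2571: (112.349,200.992) → (164.416,200.992) → (164.416,145.643) → (112.349,145.643) → (112.349,200.992) (closed)

[5] `<path>` quadratic bezier, #0000ff→score S512 F2089: (310.210,41.821) → (280.644,76.783) → (248.412,118.832) → (213.513,167.967)

(bCNC post)
(Date: synthetic)
G21
G90
G0 X13.075 Y132.187
M3 S144
G1 X157.291 Y208.011 F2571
G1 X193.386 Y180.227
G1 X59.682 Y48.798
G1 X211.112 Y188.082
G1 X121.106 Y107.842
G1 X13.075 Y132.187
M5
G0 X91.801 Y32.425
M3 S144
G1 X278.892 Y178.448 F2571
M5
G0 X35.143 Y169.375
M3 S144
G1 X70.591 Y169.375 F2571
G1 X70.591 Y60.131
G1 X35.143 Y60.131
G1 X35.143 Y169.375
M5
G0 X112.349 Y200.992
M3 S144
G1 X164.416 Y200.992 F2571
G1 X164.416 Y145.643
G1 X112.349 Y145.643
G1 X112.349 Y200.992
M5
G0 X310.210 Y41.821
M3 S512
G1 X280.644 Y76.783 F2089
G1 X248.412 Y118.832
G1 X213.513 Y167.967
M5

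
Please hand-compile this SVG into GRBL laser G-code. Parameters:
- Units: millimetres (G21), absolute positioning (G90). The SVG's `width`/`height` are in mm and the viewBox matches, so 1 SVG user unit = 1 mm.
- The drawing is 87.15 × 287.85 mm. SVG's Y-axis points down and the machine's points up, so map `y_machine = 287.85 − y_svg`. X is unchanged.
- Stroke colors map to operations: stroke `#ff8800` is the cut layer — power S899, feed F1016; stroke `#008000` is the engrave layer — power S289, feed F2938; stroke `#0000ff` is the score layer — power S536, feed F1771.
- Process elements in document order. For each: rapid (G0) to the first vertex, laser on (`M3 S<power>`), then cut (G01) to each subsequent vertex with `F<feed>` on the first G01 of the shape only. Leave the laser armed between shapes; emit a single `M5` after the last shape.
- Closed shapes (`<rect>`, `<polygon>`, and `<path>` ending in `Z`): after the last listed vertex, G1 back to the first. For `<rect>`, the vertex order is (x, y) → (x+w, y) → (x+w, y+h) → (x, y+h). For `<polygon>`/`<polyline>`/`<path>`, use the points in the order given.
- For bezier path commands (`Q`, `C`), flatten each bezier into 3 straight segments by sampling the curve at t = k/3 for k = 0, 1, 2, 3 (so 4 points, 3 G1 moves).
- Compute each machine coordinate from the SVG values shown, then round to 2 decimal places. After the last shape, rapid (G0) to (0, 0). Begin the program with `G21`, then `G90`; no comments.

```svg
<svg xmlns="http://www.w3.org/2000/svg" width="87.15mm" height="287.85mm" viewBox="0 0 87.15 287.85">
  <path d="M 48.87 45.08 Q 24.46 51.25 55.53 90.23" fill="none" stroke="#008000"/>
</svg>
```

1 u = 1 mm; y_m = 287.85 − y.

[1] `<path>` quadratic bezier, #008000→engrave S289 F2938: (48.87,242.77) → (38.76,235.01) → (40.98,219.96) → (55.53,197.62)

G21
G90
G0 X48.87 Y242.77
M3 S289
G01 X38.76 Y235.01 F2938
G01 X40.98 Y219.96
G01 X55.53 Y197.62
M5
G0 X0.00 Y0.00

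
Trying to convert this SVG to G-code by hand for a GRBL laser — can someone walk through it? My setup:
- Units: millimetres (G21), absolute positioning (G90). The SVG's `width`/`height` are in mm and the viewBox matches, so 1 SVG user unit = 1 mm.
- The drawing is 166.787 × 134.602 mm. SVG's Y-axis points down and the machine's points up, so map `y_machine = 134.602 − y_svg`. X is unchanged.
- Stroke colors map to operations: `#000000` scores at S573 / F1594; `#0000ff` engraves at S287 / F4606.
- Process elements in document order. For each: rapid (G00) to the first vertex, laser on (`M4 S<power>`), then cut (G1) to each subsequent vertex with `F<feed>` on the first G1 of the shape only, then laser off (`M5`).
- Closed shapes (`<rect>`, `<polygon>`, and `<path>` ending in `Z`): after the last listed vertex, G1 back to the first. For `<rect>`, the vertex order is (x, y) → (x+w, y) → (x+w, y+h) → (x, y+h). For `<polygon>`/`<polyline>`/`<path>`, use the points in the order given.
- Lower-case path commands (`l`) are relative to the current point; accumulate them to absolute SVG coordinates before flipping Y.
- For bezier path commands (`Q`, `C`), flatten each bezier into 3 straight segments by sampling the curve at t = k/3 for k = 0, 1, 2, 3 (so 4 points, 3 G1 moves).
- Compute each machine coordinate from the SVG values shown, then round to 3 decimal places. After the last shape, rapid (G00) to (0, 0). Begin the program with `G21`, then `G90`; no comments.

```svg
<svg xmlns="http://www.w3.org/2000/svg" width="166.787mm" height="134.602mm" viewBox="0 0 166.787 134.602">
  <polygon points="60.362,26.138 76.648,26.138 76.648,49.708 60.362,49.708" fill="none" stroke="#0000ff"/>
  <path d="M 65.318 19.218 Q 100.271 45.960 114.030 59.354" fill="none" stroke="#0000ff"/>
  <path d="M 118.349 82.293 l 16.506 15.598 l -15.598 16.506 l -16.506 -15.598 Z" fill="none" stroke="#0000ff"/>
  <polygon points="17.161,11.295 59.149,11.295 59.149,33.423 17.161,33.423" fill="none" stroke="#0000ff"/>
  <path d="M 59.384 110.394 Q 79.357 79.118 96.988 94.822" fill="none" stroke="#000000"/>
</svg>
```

G21
G90
G00 X60.362 Y108.464
M4 S287
G1 X76.648 Y108.464 F4606
G1 X76.648 Y84.894
G1 X60.362 Y84.894
G1 X60.362 Y108.464
M5
G00 X65.318 Y115.384
M4 S287
G1 X86.265 Y99.039 F4606
G1 X102.502 Y85.660
G1 X114.030 Y75.248
M5
G00 X118.349 Y52.309
M4 S287
G1 X134.855 Y36.711 F4606
G1 X119.257 Y20.205
G1 X102.751 Y35.803
G1 X118.349 Y52.309
M5
G00 X17.161 Y123.307
M4 S287
G1 X59.149 Y123.307 F4606
G1 X59.149 Y101.179
G1 X17.161 Y101.179
G1 X17.161 Y123.307
M5
G00 X59.384 Y24.208
M4 S573
G1 X72.439 Y39.839 F1594
G1 X84.974 Y45.029
G1 X96.988 Y39.780
M5
G00 X0.000 Y0.000

Since the viewBox matches the mm dimensions, user units are millimetres directly. The only transform is the Y-flip y_m = 134.602 − y_svg.

Shape 1 is a rectangle drawn with `<polygon>`. Its stroke #0000ff means engrave at S287, F4606. After flipping Y the toolpath is (60.362,108.464) → (76.648,108.464) → (76.648,84.894) → (60.362,84.894) → (60.362,108.464), returning to the start.

Shape 2 is a quadratic bezier drawn with `<path>`. Its stroke #0000ff means engrave at S287, F4606. After flipping Y the toolpath is (65.318,115.384) → (86.265,99.039) → (102.502,85.660) → (114.030,75.248).

Shape 3 is a regular polygon drawn with `<path>`. Its stroke #0000ff means engrave at S287, F4606. After flipping Y the toolpath is (118.349,52.309) → (134.855,36.711) → (119.257,20.205) → (102.751,35.803) → (118.349,52.309), returning to the start.

Shape 4 is a rectangle drawn with `<polygon>`. Its stroke #0000ff means engrave at S287, F4606. After flipping Y the toolpath is (17.161,123.307) → (59.149,123.307) → (59.149,101.179) → (17.161,101.179) → (17.161,123.307), returning to the start.

Shape 5 is a quadratic bezier drawn with `<path>`. Its stroke #000000 means score at S573, F1594. After flipping Y the toolpath is (59.384,24.208) → (72.439,39.839) → (84.974,45.029) → (96.988,39.780).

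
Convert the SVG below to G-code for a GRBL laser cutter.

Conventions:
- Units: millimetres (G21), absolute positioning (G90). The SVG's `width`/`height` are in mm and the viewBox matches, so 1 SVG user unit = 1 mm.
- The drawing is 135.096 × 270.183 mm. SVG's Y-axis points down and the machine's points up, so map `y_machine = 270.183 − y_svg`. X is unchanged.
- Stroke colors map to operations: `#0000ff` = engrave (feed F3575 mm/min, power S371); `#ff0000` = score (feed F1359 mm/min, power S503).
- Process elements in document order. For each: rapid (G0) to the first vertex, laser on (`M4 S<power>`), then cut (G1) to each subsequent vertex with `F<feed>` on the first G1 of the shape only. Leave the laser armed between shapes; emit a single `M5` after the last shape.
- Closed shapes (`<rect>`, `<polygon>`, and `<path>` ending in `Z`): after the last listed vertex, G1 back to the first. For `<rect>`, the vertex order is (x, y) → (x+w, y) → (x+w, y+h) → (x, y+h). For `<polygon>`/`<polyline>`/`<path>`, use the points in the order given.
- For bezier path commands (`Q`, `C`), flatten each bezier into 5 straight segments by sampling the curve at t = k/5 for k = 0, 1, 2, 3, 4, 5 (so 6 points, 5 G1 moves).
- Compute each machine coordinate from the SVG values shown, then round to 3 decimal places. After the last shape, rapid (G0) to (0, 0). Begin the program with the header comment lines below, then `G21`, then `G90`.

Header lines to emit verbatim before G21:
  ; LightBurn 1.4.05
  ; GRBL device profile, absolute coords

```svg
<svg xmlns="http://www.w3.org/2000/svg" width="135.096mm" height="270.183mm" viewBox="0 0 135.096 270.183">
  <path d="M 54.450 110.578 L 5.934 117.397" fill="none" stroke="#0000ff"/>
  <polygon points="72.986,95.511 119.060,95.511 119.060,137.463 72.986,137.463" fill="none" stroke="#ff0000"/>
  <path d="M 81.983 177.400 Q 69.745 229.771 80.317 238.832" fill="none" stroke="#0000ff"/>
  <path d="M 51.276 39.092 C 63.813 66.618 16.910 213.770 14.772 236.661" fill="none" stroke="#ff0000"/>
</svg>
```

1 u = 1 mm; y_m = 270.183 − y.

[1] `<path>` line segment, #0000ff→engrave S371 F3575: (54.450,159.605) → (5.934,152.786)

[2] `<polygon>` rectangle, #ff0000→score S503 F1359: (72.986,174.672) → (119.060,174.672) → (119.060,132.720) → (72.986,132.720) → (72.986,174.672) (closed)

[3] `<path>` quadratic bezier, #0000ff→engrave S371 F3575: (81.983,92.783) → (78.000,73.567) → (75.842,57.816) → (75.509,45.529) → (77.001,36.708) → (80.317,31.351)

[4] `<path>` cubic bezier, #ff0000→score S503 F1359: (51.276,231.091) → (52.499,202.171) → (44.458,156.248) → (32.156,105.028) → (20.593,60.217) → (14.772,33.522)

; LightBurn 1.4.05
; GRBL device profile, absolute coords
G21
G90
G0 X54.450 Y159.605
M4 S371
G1 X5.934 Y152.786 F3575
G0 X72.986 Y174.672
M4 S503
G1 X119.060 Y174.672 F1359
G1 X119.060 Y132.720
G1 X72.986 Y132.720
G1 X72.986 Y174.672
G0 X81.983 Y92.783
M4 S371
G1 X78.000 Y73.567 F3575
G1 X75.842 Y57.816
G1 X75.509 Y45.529
G1 X77.001 Y36.708
G1 X80.317 Y31.351
G0 X51.276 Y231.091
M4 S503
G1 X52.499 Y202.171 F1359
G1 X44.458 Y156.248
G1 X32.156 Y105.028
G1 X20.593 Y60.217
G1 X14.772 Y33.522
M5
G0 X0.000 Y0.000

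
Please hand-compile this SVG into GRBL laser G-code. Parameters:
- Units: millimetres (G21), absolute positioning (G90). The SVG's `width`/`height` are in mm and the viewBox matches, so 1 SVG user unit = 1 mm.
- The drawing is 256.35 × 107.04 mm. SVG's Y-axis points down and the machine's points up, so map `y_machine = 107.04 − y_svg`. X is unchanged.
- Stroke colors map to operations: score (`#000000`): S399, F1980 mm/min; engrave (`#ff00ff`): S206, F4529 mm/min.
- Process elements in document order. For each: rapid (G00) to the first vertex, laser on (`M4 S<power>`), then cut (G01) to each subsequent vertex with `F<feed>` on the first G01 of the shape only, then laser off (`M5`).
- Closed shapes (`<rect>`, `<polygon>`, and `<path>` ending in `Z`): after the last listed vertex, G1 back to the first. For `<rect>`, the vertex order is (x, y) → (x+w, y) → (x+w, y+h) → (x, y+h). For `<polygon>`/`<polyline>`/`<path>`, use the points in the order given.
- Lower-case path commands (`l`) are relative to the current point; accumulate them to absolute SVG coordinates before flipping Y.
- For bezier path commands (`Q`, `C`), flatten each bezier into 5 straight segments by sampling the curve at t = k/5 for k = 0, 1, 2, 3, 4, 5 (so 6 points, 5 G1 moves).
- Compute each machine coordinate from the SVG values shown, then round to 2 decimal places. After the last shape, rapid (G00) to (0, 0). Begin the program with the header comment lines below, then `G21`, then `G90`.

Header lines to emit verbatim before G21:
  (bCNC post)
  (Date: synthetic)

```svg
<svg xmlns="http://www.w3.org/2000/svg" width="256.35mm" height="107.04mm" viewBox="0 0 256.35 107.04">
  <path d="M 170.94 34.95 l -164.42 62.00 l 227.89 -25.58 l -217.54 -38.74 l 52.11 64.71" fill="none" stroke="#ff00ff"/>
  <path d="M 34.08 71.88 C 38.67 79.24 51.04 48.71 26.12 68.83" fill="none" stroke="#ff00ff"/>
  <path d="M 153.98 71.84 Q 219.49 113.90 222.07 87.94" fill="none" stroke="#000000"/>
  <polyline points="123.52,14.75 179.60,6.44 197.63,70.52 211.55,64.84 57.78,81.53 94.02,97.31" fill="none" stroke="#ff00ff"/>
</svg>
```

viewBox `0 0 256.35 107.04` with mm width/height → 1 unit = 1 mm. Flip: y_m = 107.04 − y_svg.

**Shape 1** — `<path>` open polyline, stroke `#ff00ff` → engrave (S206, F4529). Machine vertices: (170.94,72.09) → (6.52,10.09) → (234.41,35.67) → (16.87,74.41) → (68.98,9.70). Open path.

**Shape 2** — `<path>` cubic bezier, stroke `#ff00ff` → engrave (S206, F4529). Control points (SVG): P0=(34.08,71.88), P1=(38.67,79.24), P2=(51.04,48.71), P3=(26.12,68.83); sampled at t=k/5. Machine vertices: (34.08,35.16) → (37.41,34.58) → (40.44,38.85) → (41.01,43.71) → (36.96,44.91) → (26.12,38.21). Open path.

**Shape 3** — `<path>` quadratic bezier, stroke `#000000` → score (S399, F1980). Control points (SVG): P0=(153.98,71.84), P1=(219.49,113.90), P2=(222.07,87.94); sampled at t=k/5. Machine vertices: (153.98,35.20) → (177.67,21.10) → (196.32,12.44) → (209.94,9.22) → (218.52,11.44) → (222.07,19.10). Open path.

**Shape 4** — `<polyline>` open polyline, stroke `#ff00ff` → engrave (S206, F4529). Machine vertices: (123.52,92.29) → (179.60,100.60) → (197.63,36.52) → (211.55,42.20) → (57.78,25.51) → (94.02,9.73). Open path.

(bCNC post)
(Date: synthetic)
G21
G90
G00 X170.94 Y72.09
M4 S206
G01 X6.52 Y10.09 F4529
G01 X234.41 Y35.67
G01 X16.87 Y74.41
G01 X68.98 Y9.70
M5
G00 X34.08 Y35.16
M4 S206
G01 X37.41 Y34.58 F4529
G01 X40.44 Y38.85
G01 X41.01 Y43.71
G01 X36.96 Y44.91
G01 X26.12 Y38.21
M5
G00 X153.98 Y35.20
M4 S399
G01 X177.67 Y21.10 F1980
G01 X196.32 Y12.44
G01 X209.94 Y9.22
G01 X218.52 Y11.44
G01 X222.07 Y19.10
M5
G00 X123.52 Y92.29
M4 S206
G01 X179.60 Y100.60 F4529
G01 X197.63 Y36.52
G01 X211.55 Y42.20
G01 X57.78 Y25.51
G01 X94.02 Y9.73
M5
G00 X0.00 Y0.00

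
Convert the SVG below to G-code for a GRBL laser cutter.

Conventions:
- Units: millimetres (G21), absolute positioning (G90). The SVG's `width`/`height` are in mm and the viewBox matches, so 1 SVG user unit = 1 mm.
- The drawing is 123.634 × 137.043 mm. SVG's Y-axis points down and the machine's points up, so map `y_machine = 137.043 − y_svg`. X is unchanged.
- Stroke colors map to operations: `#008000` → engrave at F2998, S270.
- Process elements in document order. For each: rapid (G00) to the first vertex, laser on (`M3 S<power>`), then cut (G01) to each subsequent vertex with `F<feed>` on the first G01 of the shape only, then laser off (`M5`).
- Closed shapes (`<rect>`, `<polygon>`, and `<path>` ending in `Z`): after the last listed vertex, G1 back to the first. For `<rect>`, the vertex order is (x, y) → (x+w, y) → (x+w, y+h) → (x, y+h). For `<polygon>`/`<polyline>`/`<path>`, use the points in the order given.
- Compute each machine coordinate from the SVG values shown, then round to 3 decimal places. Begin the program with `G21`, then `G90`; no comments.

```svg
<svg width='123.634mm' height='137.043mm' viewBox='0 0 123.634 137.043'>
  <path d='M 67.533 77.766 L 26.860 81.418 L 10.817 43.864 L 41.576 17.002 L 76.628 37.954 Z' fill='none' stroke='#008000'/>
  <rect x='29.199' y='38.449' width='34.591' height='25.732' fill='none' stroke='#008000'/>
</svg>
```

G21
G90
G00 X67.533 Y59.277
M3 S270
G01 X26.860 Y55.625 F2998
G01 X10.817 Y93.179
G01 X41.576 Y120.041
G01 X76.628 Y99.089
G01 X67.533 Y59.277
M5
G00 X29.199 Y98.594
M3 S270
G01 X63.790 Y98.594 F2998
G01 X63.790 Y72.862
G01 X29.199 Y72.862
G01 X29.199 Y98.594
M5

Since the viewBox matches the mm dimensions, user units are millimetres directly. The only transform is the Y-flip y_m = 137.043 − y_svg.

Shape 1 is a regular polygon drawn with `<path>`. Its stroke #008000 means engrave at S270, F2998. After flipping Y the toolpath is (67.533,59.277) → (26.860,55.625) → (10.817,93.179) → (41.576,120.041) → (76.628,99.089) → (67.533,59.277), returning to the start.

Shape 2 is a rectangle drawn with `<rect>`. Its stroke #008000 means engrave at S270, F2998. After flipping Y the toolpath is (29.199,98.594) → (63.790,98.594) → (63.790,72.862) → (29.199,72.862) → (29.199,98.594), returning to the start.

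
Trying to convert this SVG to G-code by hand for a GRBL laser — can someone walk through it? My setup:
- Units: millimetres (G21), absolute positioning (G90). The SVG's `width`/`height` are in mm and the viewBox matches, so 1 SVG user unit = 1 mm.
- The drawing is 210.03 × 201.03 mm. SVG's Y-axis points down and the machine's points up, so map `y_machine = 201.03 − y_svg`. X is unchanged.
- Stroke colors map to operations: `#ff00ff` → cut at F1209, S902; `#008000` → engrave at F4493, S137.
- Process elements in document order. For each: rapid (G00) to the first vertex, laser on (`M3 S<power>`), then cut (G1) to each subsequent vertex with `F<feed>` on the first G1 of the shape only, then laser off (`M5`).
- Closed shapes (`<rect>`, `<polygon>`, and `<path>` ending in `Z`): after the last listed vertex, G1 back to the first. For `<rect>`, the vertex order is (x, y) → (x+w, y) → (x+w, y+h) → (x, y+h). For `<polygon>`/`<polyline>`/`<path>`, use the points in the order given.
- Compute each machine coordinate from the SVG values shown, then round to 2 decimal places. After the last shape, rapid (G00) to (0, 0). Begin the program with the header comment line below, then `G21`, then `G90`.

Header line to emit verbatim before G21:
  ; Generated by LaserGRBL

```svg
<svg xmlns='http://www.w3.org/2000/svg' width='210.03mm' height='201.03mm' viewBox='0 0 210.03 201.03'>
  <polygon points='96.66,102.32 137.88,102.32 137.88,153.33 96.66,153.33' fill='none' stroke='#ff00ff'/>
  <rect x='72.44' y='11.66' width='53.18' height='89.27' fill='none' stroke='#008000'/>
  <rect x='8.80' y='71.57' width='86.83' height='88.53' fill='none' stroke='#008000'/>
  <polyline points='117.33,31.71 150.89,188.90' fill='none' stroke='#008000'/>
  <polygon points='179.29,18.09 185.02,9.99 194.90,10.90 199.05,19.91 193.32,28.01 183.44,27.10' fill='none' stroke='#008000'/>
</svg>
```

; Generated by LaserGRBL
G21
G90
G00 X96.66 Y98.71
M3 S902
G1 X137.88 Y98.71 F1209
G1 X137.88 Y47.70
G1 X96.66 Y47.70
G1 X96.66 Y98.71
M5
G00 X72.44 Y189.37
M3 S137
G1 X125.62 Y189.37 F4493
G1 X125.62 Y100.10
G1 X72.44 Y100.10
G1 X72.44 Y189.37
M5
G00 X8.80 Y129.46
M3 S137
G1 X95.63 Y129.46 F4493
G1 X95.63 Y40.93
G1 X8.80 Y40.93
G1 X8.80 Y129.46
M5
G00 X117.33 Y169.32
M3 S137
G1 X150.89 Y12.13 F4493
M5
G00 X179.29 Y182.94
M3 S137
G1 X185.02 Y191.04 F4493
G1 X194.90 Y190.13
G1 X199.05 Y181.12
G1 X193.32 Y173.02
G1 X183.44 Y173.93
G1 X179.29 Y182.94
M5
G00 X0.00 Y0.00

viewBox `0 0 210.03 201.03` with mm width/height → 1 unit = 1 mm. Flip: y_m = 201.03 − y_svg.

**Shape 1** — `<polygon>` rectangle, stroke `#ff00ff` → cut (S902, F1209). Machine vertices: (96.66,98.71) → (137.88,98.71) → (137.88,47.70) → (96.66,47.70) → (96.66,98.71). Closed: final G1 returns to the first vertex.

**Shape 2** — `<rect>` rectangle, stroke `#008000` → engrave (S137, F4493). Machine vertices: (72.44,189.37) → (125.62,189.37) → (125.62,100.10) → (72.44,100.10) → (72.44,189.37). Closed: final G1 returns to the first vertex.

**Shape 3** — `<rect>` rectangle, stroke `#008000` → engrave (S137, F4493). Machine vertices: (8.80,129.46) → (95.63,129.46) → (95.63,40.93) → (8.80,40.93) → (8.80,129.46). Closed: final G1 returns to the first vertex.

**Shape 4** — `<polyline>` line segment, stroke `#008000` → engrave (S137, F4493). Machine vertices: (117.33,169.32) → (150.89,12.13). Open path.

**Shape 5** — `<polygon>` regular polygon, stroke `#008000` → engrave (S137, F4493). Machine vertices: (179.29,182.94) → (185.02,191.04) → (194.90,190.13) → (199.05,181.12) → (193.32,173.02) → (183.44,173.93) → (179.29,182.94). Closed: final G1 returns to the first vertex.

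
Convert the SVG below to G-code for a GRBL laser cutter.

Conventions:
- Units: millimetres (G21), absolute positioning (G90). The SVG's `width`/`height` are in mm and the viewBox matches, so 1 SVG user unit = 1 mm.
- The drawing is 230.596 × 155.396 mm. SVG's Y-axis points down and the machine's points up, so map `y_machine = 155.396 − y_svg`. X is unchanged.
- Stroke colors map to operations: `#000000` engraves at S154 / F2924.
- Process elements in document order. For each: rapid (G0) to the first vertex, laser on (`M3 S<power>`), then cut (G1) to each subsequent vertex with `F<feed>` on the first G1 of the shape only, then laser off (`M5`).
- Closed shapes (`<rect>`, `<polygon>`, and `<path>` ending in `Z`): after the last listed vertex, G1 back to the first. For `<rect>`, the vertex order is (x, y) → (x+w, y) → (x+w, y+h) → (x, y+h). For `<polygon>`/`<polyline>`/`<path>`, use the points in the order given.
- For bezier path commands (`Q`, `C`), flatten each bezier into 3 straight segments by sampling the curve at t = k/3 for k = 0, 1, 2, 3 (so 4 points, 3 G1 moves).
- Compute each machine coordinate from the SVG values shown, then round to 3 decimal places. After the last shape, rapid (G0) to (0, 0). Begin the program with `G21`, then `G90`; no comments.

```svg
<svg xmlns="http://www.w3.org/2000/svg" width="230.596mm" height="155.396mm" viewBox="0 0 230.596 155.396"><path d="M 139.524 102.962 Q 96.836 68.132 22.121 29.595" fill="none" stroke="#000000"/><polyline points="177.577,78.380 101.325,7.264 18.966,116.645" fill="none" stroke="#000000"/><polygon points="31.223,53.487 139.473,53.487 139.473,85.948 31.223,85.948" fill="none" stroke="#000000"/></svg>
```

viewBox `0 0 230.596 155.396` with mm width/height → 1 unit = 1 mm. Flip: y_m = 155.396 − y_svg.

**Shape 1** — `<path>` quadratic bezier, stroke `#000000` → engrave (S154, F2924). Control points (SVG): P0=(139.524,102.962), P1=(96.836,68.132), P2=(22.121,29.595); sampled at t=k/3. Machine vertices: (139.524,52.434) → (107.507,76.066) → (68.372,100.522) → (22.121,125.801). Open path.

**Shape 2** — `<polyline>` open polyline, stroke `#000000` → engrave (S154, F2924). Machine vertices: (177.577,77.016) → (101.325,148.132) → (18.966,38.751). Open path.

**Shape 3** — `<polygon>` rectangle, stroke `#000000` → engrave (S154, F2924). Machine vertices: (31.223,101.909) → (139.473,101.909) → (139.473,69.448) → (31.223,69.448) → (31.223,101.909). Closed: final G1 returns to the first vertex.

G21
G90
G0 X139.524 Y52.434
M3 S154
G1 X107.507 Y76.066 F2924
G1 X68.372 Y100.522
G1 X22.121 Y125.801
M5
G0 X177.577 Y77.016
M3 S154
G1 X101.325 Y148.132 F2924
G1 X18.966 Y38.751
M5
G0 X31.223 Y101.909
M3 S154
G1 X139.473 Y101.909 F2924
G1 X139.473 Y69.448
G1 X31.223 Y69.448
G1 X31.223 Y101.909
M5
G0 X0.000 Y0.000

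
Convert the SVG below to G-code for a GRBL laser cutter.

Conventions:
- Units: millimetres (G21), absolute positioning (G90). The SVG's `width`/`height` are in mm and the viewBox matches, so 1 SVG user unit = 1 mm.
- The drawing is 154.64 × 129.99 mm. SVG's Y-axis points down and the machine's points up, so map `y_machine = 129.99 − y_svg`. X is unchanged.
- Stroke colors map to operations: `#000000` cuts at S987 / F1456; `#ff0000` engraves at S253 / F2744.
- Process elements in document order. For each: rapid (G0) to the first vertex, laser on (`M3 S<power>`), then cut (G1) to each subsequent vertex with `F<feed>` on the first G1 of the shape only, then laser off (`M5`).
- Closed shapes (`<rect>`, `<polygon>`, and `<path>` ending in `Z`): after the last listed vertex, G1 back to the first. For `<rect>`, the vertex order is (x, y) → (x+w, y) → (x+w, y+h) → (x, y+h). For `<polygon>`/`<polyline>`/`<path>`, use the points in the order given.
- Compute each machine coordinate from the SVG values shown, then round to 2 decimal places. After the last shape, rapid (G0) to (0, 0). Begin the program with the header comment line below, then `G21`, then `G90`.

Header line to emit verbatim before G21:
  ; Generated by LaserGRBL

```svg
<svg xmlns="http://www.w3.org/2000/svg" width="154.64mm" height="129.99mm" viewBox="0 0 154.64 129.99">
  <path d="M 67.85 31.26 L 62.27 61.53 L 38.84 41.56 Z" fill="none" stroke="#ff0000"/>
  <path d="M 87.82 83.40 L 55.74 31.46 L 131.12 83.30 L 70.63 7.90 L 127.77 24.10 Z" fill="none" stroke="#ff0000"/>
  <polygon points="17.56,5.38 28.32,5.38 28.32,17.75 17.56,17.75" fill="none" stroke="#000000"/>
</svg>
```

; Generated by LaserGRBL
G21
G90
G0 X67.85 Y98.73
M3 S253
G1 X62.27 Y68.46 F2744
G1 X38.84 Y88.43
G1 X67.85 Y98.73
M5
G0 X87.82 Y46.59
M3 S253
G1 X55.74 Y98.53 F2744
G1 X131.12 Y46.69
G1 X70.63 Y122.09
G1 X127.77 Y105.89
G1 X87.82 Y46.59
M5
G0 X17.56 Y124.61
M3 S987
G1 X28.32 Y124.61 F1456
G1 X28.32 Y112.24
G1 X17.56 Y112.24
G1 X17.56 Y124.61
M5
G0 X0.00 Y0.00

viewBox `0 0 154.64 129.99` with mm width/height → 1 unit = 1 mm. Flip: y_m = 129.99 − y_svg.

**Shape 1** — `<path>` regular polygon, stroke `#ff0000` → engrave (S253, F2744). Machine vertices: (67.85,98.73) → (62.27,68.46) → (38.84,88.43) → (67.85,98.73). Closed: final G1 returns to the first vertex.

**Shape 2** — `<path>` closed polygon, stroke `#ff0000` → engrave (S253, F2744). Machine vertices: (87.82,46.59) → (55.74,98.53) → (131.12,46.69) → (70.63,122.09) → (127.77,105.89) → (87.82,46.59). Closed: final G1 returns to the first vertex.

**Shape 3** — `<polygon>` rectangle, stroke `#000000` → cut (S987, F1456). Machine vertices: (17.56,124.61) → (28.32,124.61) → (28.32,112.24) → (17.56,112.24) → (17.56,124.61). Closed: final G1 returns to the first vertex.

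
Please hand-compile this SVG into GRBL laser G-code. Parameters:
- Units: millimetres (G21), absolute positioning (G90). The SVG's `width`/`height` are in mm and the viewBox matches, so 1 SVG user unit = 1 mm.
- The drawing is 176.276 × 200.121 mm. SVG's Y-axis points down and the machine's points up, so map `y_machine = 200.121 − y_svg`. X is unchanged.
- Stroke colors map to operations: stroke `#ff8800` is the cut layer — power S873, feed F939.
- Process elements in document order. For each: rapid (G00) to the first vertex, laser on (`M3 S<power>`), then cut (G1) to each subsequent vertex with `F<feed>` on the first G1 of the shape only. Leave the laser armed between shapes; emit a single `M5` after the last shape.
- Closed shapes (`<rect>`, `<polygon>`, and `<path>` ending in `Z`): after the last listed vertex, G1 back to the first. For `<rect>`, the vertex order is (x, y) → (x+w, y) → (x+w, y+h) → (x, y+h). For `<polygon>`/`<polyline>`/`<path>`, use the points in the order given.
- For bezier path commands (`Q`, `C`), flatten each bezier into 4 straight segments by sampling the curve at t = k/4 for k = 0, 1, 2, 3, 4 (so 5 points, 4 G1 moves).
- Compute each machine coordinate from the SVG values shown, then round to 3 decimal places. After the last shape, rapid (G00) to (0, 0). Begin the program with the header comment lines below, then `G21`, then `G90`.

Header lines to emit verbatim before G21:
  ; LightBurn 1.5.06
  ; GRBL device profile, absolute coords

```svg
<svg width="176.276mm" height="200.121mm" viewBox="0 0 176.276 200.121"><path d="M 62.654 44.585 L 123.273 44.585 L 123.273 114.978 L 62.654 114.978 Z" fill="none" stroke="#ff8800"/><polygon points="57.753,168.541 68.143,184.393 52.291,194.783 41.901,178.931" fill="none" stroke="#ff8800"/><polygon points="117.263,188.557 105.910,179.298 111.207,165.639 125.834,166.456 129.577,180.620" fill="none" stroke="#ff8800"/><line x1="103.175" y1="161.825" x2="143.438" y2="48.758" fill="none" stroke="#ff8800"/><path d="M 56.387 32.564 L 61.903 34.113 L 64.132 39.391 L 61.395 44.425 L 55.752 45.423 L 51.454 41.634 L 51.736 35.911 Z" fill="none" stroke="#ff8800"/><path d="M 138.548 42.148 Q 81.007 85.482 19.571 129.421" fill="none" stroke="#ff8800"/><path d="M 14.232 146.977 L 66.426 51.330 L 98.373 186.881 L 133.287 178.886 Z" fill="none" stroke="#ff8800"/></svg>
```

; LightBurn 1.5.06
; GRBL device profile, absolute coords
G21
G90
G00 X62.654 Y155.536
M3 S873
G1 X123.273 Y155.536 F939
G1 X123.273 Y85.143
G1 X62.654 Y85.143
G1 X62.654 Y155.536
G00 X57.753 Y31.580
M3 S873
G1 X68.143 Y15.728 F939
G1 X52.291 Y5.338
G1 X41.901 Y21.190
G1 X57.753 Y31.580
G00 X117.263 Y11.564
M3 S873
G1 X105.910 Y20.823 F939
G1 X111.207 Y34.482
G1 X125.834 Y33.665
G1 X129.577 Y19.501
G1 X117.263 Y11.564
G00 X103.175 Y38.296
M3 S873
G1 X143.438 Y151.363 F939
G00 X56.387 Y167.557
M3 S873
G1 X61.903 Y166.008 F939
G1 X64.132 Y160.730
G1 X61.395 Y155.696
G1 X55.752 Y154.698
G1 X51.454 Y158.487
G1 X51.736 Y164.210
G1 X56.387 Y167.557
G00 X138.548 Y157.973
M3 S873
G1 X109.534 Y136.268 F939
G1 X80.033 Y114.488
G1 X50.046 Y92.632
G1 X19.571 Y70.700
G00 X14.232 Y53.144
M3 S873
G1 X66.426 Y148.791 F939
G1 X98.373 Y13.240
G1 X133.287 Y21.235
G1 X14.232 Y53.144
M5
G00 X0.000 Y0.000

Since the viewBox matches the mm dimensions, user units are millimetres directly. The only transform is the Y-flip y_m = 200.121 − y_svg.

Shape 1 is a rectangle drawn with `<path>`. Its stroke #ff8800 means cut at S873, F939. After flipping Y the toolpath is (62.654,155.536) → (123.273,155.536) → (123.273,85.143) → (62.654,85.143) → (62.654,155.536), returning to the start.

Shape 2 is a regular polygon drawn with `<polygon>`. Its stroke #ff8800 means cut at S873, F939. After flipping Y the toolpath is (57.753,31.580) → (68.143,15.728) → (52.291,5.338) → (41.901,21.190) → (57.753,31.580), returning to the start.

Shape 3 is a regular polygon drawn with `<polygon>`. Its stroke #ff8800 means cut at S873, F939. After flipping Y the toolpath is (117.263,11.564) → (105.910,20.823) → (111.207,34.482) → (125.834,33.665) → (129.577,19.501) → (117.263,11.564), returning to the start.

Shape 4 is a line segment drawn with `<line>`. Its stroke #ff8800 means cut at S873, F939. After flipping Y the toolpath is (103.175,38.296) → (143.438,151.363).

Shape 5 is a regular polygon drawn with `<path>`. Its stroke #ff8800 means cut at S873, F939. After flipping Y the toolpath is (56.387,167.557) → (61.903,166.008) → (64.132,160.730) → (61.395,155.696) → (55.752,154.698) → (51.454,158.487) → (51.736,164.210) → (56.387,167.557), returning to the start.

Shape 6 is a quadratic bezier drawn with `<path>`. Its stroke #ff8800 means cut at S873, F939. After flipping Y the toolpath is (138.548,157.973) → (109.534,136.268) → (80.033,114.488) → (50.046,92.632) → (19.571,70.700).

Shape 7 is a closed polygon drawn with `<path>`. Its stroke #ff8800 means cut at S873, F939. After flipping Y the toolpath is (14.232,53.144) → (66.426,148.791) → (98.373,13.240) → (133.287,21.235) → (14.232,53.144), returning to the start.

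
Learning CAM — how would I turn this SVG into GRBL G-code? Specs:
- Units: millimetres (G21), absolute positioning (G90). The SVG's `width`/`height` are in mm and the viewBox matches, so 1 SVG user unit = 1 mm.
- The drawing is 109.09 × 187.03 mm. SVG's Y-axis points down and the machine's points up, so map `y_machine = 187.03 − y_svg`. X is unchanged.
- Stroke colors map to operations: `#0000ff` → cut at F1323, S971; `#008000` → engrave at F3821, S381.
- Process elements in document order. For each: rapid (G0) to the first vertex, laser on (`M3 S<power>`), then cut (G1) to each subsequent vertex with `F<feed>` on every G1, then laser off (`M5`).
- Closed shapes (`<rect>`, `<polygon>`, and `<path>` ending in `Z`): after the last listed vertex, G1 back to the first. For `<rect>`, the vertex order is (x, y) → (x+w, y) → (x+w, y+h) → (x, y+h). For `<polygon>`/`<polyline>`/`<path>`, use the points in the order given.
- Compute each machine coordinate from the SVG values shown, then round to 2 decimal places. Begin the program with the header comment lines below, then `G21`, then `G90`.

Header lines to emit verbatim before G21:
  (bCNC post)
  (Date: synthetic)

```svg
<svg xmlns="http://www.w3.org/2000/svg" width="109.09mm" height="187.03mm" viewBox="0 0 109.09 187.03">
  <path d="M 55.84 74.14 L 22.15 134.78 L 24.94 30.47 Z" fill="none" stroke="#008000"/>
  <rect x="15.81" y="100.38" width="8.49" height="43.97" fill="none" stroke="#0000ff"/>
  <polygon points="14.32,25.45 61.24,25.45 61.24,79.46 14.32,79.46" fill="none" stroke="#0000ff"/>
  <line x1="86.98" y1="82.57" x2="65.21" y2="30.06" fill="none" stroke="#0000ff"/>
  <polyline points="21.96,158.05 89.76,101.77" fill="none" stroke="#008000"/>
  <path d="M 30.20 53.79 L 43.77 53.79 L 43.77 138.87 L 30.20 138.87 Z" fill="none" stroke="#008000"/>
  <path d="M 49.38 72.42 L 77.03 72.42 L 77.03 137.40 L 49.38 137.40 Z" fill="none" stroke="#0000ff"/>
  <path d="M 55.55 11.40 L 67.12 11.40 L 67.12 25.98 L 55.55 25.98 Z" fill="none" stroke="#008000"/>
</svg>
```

(bCNC post)
(Date: synthetic)
G21
G90
G0 X55.84 Y112.89
M3 S381
G1 X22.15 Y52.25 F3821
G1 X24.94 Y156.56 F3821
G1 X55.84 Y112.89 F3821
M5
G0 X15.81 Y86.65
M3 S971
G1 X24.30 Y86.65 F1323
G1 X24.30 Y42.68 F1323
G1 X15.81 Y42.68 F1323
G1 X15.81 Y86.65 F1323
M5
G0 X14.32 Y161.58
M3 S971
G1 X61.24 Y161.58 F1323
G1 X61.24 Y107.57 F1323
G1 X14.32 Y107.57 F1323
G1 X14.32 Y161.58 F1323
M5
G0 X86.98 Y104.46
M3 S971
G1 X65.21 Y156.97 F1323
M5
G0 X21.96 Y28.98
M3 S381
G1 X89.76 Y85.26 F3821
M5
G0 X30.20 Y133.24
M3 S381
G1 X43.77 Y133.24 F3821
G1 X43.77 Y48.16 F3821
G1 X30.20 Y48.16 F3821
G1 X30.20 Y133.24 F3821
M5
G0 X49.38 Y114.61
M3 S971
G1 X77.03 Y114.61 F1323
G1 X77.03 Y49.63 F1323
G1 X49.38 Y49.63 F1323
G1 X49.38 Y114.61 F1323
M5
G0 X55.55 Y175.63
M3 S381
G1 X67.12 Y175.63 F3821
G1 X67.12 Y161.05 F3821
G1 X55.55 Y161.05 F3821
G1 X55.55 Y175.63 F3821
M5

1 u = 1 mm; y_m = 187.03 − y.

[1] `<path>` closed polygon, #008000→engrave S381 F3821: (55.84,112.89) → (22.15,52.25) → (24.94,156.56) → (55.84,112.89) (closed)

[2] `<rect>` rectangle, #0000ff→cut S971 F1323: (15.81,86.65) → (24.30,86.65) → (24.30,42.68) → (15.81,42.68) → (15.81,86.65) (closed)

[3] `<polygon>` rectangle, #0000ff→cut S971 F1323: (14.32,161.58) → (61.24,161.58) → (61.24,107.57) → (14.32,107.57) → (14.32,161.58) (closed)

[4] `<line>` line segment, #0000ff→cut S971 F1323: (86.98,104.46) → (65.21,156.97)

[5] `<polyline>` line segment, #008000→engrave S381 F3821: (21.96,28.98) → (89.76,85.26)

[6] `<path>` rectangle, #008000→engrave S381 F3821: (30.20,133.24) → (43.77,133.24) → (43.77,48.16) → (30.20,48.16) → (30.20,133.24) (closed)

[7] `<path>` rectangle, #0000ff→cut S971 F1323: (49.38,114.61) → (77.03,114.61) → (77.03,49.63) → (49.38,49.63) → (49.38,114.61) (closed)

[8] `<path>` rectangle, #008000→engrave S381 F3821: (55.55,175.63) → (67.12,175.63) → (67.12,161.05) → (55.55,161.05) → (55.55,175.63) (closed)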